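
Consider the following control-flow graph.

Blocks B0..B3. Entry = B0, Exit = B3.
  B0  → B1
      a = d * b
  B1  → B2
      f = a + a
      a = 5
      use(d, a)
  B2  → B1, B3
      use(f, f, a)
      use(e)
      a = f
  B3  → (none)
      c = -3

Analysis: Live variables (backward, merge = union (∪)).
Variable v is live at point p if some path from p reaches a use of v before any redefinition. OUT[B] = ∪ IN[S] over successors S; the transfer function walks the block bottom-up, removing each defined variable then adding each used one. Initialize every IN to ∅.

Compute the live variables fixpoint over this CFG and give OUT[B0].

Per-block solution:
  B0:   IN={b, d, e}   OUT={a, d, e}
  B1:   IN={a, d, e}   OUT={a, d, e, f}
  B2:   IN={a, d, e, f}   OUT={a, d, e}
  B3:   IN={}   OUT={}

Merge at B0: OUT[B0] = IN[B1] = {a, d, e}

Answer: {a, d, e}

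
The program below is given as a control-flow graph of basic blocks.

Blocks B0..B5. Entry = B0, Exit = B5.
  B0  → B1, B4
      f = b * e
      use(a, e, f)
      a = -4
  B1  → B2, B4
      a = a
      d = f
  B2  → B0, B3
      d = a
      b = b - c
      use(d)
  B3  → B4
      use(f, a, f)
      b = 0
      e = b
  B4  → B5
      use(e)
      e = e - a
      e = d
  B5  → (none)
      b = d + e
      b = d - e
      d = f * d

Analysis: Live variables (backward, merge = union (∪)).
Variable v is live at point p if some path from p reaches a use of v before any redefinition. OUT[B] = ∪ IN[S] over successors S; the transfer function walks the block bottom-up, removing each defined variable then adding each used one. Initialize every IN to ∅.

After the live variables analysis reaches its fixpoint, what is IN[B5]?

Converged values:
  B0:  IN={a, b, c, d, e}  OUT={a, b, c, d, e, f}
  B1:  IN={a, b, c, e, f}  OUT={a, b, c, d, e, f}
  B2:  IN={a, b, c, e, f}  OUT={a, b, c, d, e, f}
  B3:  IN={a, d, f}  OUT={a, d, e, f}
  B4:  IN={a, d, e, f}  OUT={d, e, f}
  B5:  IN={d, e, f}  OUT={}

B5 is the boundary node: OUT[B5] = {}
Applying B5's transfer function to that OUT value gives IN[B5] (row B5 above).

Answer: {d, e, f}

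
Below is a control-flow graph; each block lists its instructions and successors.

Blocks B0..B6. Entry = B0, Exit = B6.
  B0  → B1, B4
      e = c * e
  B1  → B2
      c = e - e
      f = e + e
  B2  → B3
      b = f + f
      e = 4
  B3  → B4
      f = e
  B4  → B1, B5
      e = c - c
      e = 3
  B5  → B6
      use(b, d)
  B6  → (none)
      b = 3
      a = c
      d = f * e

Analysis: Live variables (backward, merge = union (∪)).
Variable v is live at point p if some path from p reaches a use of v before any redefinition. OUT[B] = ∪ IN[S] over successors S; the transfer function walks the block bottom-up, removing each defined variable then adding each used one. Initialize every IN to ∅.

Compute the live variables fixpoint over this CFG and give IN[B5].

Fixpoint table:
  B0:   IN={b, c, d, e, f}   OUT={b, c, d, e, f}
  B1:   IN={d, e}   OUT={c, d, f}
  B2:   IN={c, d, f}   OUT={b, c, d, e}
  B3:   IN={b, c, d, e}   OUT={b, c, d, f}
  B4:   IN={b, c, d, f}   OUT={b, c, d, e, f}
  B5:   IN={b, c, d, e, f}   OUT={c, e, f}
  B6:   IN={c, e, f}   OUT={}

Merge at B5: OUT[B5] = IN[B6] = {c, e, f}
Applying B5's transfer function to that OUT value gives IN[B5] (row B5 above).

Answer: {b, c, d, e, f}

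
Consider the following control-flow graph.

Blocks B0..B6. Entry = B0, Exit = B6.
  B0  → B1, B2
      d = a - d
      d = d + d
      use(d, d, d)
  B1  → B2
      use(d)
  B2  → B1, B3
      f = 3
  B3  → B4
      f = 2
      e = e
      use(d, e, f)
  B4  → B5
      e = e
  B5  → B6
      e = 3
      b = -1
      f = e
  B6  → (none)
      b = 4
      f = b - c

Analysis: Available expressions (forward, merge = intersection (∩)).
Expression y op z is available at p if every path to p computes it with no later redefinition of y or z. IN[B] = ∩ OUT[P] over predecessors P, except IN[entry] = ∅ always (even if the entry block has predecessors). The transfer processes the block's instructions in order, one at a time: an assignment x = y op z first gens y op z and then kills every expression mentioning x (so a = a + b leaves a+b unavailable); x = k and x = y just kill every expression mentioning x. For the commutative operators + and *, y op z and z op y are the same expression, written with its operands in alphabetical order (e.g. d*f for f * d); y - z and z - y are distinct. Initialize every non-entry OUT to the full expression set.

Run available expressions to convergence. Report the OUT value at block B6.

Per-block solution:
  B0:  IN={}  OUT={}
  B1:  IN={}  OUT={}
  B2:  IN={}  OUT={}
  B3:  IN={}  OUT={}
  B4:  IN={}  OUT={}
  B5:  IN={}  OUT={}
  B6:  IN={}  OUT={b-c}

Merge at B6: IN[B6] = OUT[B5] = {}
Applying B6's transfer function to that IN value gives OUT[B6] (row B6 above).

Answer: {b-c}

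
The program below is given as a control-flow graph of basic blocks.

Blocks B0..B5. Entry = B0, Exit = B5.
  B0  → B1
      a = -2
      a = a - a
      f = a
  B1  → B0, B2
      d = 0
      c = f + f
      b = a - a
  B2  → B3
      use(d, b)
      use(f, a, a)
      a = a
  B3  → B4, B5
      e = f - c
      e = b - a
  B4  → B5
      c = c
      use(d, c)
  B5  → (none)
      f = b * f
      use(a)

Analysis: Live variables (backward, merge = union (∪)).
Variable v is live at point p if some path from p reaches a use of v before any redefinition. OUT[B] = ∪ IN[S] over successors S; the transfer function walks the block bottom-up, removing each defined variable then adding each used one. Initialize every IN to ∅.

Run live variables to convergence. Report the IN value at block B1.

Answer: {a, f}

Trace:
Fixpoint table:
  B0:  IN={}  OUT={a, f}
  B1:  IN={a, f}  OUT={a, b, c, d, f}
  B2:  IN={a, b, c, d, f}  OUT={a, b, c, d, f}
  B3:  IN={a, b, c, d, f}  OUT={a, b, c, d, f}
  B4:  IN={a, b, c, d, f}  OUT={a, b, f}
  B5:  IN={a, b, f}  OUT={}

Merge at B1: OUT[B1] = IN[B0] ⊔ IN[B2] = {a, b, c, d, f}
Applying B1's transfer function to that OUT value gives IN[B1] (row B1 above).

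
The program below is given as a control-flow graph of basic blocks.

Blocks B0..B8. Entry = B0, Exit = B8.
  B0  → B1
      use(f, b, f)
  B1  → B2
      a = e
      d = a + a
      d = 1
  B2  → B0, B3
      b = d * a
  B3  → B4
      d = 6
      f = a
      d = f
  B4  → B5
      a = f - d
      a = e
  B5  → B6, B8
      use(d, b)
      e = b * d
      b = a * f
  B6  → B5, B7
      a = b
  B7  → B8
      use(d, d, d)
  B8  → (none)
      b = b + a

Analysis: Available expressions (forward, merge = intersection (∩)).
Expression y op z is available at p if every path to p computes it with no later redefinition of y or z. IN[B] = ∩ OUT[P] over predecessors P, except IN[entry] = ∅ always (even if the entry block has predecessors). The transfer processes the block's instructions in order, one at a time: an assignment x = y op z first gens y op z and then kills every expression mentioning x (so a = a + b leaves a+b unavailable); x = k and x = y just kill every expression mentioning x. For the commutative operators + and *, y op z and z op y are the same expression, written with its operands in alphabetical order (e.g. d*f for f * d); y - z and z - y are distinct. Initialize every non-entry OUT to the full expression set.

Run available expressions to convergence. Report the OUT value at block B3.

Per-block solution:
  B0:  IN={}  OUT={}
  B1:  IN={}  OUT={a+a}
  B2:  IN={a+a}  OUT={a*d, a+a}
  B3:  IN={a*d, a+a}  OUT={a+a}
  B4:  IN={a+a}  OUT={f-d}
  B5:  IN={f-d}  OUT={a*f, f-d}
  B6:  IN={a*f, f-d}  OUT={f-d}
  B7:  IN={f-d}  OUT={f-d}
  B8:  IN={f-d}  OUT={f-d}

Merge at B3: IN[B3] = OUT[B2] = {a*d, a+a}
Applying B3's transfer function to that IN value gives OUT[B3] (row B3 above).

Answer: {a+a}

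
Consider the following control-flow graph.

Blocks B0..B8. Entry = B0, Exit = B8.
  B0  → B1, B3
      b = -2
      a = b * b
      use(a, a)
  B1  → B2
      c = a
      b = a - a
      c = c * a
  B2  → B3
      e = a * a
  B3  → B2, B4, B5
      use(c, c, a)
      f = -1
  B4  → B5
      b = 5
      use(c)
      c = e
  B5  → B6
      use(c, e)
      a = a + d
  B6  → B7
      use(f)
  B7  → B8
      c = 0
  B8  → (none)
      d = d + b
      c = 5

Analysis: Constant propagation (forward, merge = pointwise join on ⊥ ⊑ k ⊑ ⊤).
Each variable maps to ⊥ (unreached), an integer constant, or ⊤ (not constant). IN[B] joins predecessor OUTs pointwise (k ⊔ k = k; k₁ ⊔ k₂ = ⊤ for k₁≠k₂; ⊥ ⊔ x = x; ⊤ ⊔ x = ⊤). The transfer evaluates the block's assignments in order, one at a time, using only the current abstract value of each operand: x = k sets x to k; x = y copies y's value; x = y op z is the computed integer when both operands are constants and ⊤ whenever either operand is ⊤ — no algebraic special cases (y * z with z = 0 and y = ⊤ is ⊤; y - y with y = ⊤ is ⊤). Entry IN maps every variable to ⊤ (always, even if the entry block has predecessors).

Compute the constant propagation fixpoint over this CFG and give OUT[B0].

Answer: {a: 4, b: -2, c: ⊤, d: ⊤, e: ⊤, f: ⊤}

Derivation:
Per-block solution:
  B0: | IN=(all ⊤) | OUT={a:4, b:-2; rest ⊤}
  B1: | IN={a:4, b:-2; rest ⊤} | OUT={a:4, b:0, c:16; rest ⊤}
  B2: | IN={a:4; rest ⊤} | OUT={a:4, e:16; rest ⊤}
  B3: | IN={a:4; rest ⊤} | OUT={a:4, f:-1; rest ⊤}
  B4: | IN={a:4, f:-1; rest ⊤} | OUT={a:4, b:5, f:-1; rest ⊤}
  B5: | IN={a:4, f:-1; rest ⊤} | OUT={f:-1; rest ⊤}
  B6: | IN={f:-1; rest ⊤} | OUT={f:-1; rest ⊤}
  B7: | IN={f:-1; rest ⊤} | OUT={c:0, f:-1; rest ⊤}
  B8: | IN={c:0, f:-1; rest ⊤} | OUT={c:5, f:-1; rest ⊤}

B0 is the boundary node: IN[B0] = {a: ⊤, b: ⊤, c: ⊤, d: ⊤, e: ⊤, f: ⊤}
Applying B0's transfer function to that IN value gives OUT[B0] (row B0 above).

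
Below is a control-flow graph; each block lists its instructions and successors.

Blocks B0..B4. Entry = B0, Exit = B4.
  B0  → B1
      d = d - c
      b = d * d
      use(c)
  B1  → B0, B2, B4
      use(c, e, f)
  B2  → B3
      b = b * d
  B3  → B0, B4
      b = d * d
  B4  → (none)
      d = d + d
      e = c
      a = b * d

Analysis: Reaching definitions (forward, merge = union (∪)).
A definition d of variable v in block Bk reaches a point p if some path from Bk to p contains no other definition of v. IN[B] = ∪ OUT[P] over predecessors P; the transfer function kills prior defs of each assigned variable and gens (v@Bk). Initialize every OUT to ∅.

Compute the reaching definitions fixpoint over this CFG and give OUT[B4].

Answer: {a@B4, b@B0, b@B3, d@B4, e@B4}

Trace:
Converged values:
  B0: | IN={b@B0, b@B3, d@B0} | OUT={b@B0, d@B0}
  B1: | IN={b@B0, d@B0} | OUT={b@B0, d@B0}
  B2: | IN={b@B0, d@B0} | OUT={b@B2, d@B0}
  B3: | IN={b@B2, d@B0} | OUT={b@B3, d@B0}
  B4: | IN={b@B0, b@B3, d@B0} | OUT={a@B4, b@B0, b@B3, d@B4, e@B4}

Merge at B4: IN[B4] = OUT[B1] ⊔ OUT[B3] = {b@B0, b@B3, d@B0}
Applying B4's transfer function to that IN value gives OUT[B4] (row B4 above).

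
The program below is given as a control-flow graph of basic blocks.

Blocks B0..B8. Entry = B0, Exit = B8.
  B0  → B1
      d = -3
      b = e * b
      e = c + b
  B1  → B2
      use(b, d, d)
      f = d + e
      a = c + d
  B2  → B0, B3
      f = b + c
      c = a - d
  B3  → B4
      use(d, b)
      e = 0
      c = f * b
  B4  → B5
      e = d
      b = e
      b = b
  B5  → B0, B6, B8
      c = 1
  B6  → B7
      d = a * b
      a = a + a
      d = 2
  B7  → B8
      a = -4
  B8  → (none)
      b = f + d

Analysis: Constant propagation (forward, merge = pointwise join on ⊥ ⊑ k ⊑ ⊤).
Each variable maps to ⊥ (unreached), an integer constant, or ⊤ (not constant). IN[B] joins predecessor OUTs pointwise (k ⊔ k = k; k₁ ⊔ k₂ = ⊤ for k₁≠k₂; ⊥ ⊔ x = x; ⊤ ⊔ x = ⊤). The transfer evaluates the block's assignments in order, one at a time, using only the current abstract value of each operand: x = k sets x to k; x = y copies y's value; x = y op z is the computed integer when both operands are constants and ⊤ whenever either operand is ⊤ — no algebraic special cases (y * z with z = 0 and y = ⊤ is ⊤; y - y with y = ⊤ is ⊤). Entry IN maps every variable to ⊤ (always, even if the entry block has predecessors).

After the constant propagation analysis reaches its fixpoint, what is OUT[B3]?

Answer: {a: ⊤, b: ⊤, c: ⊤, d: -3, e: 0, f: ⊤}

Working:
Converged values:
  B0:  IN=(all ⊤)  OUT={d:-3; rest ⊤}
  B1:  IN={d:-3; rest ⊤}  OUT={d:-3; rest ⊤}
  B2:  IN={d:-3; rest ⊤}  OUT={d:-3; rest ⊤}
  B3:  IN={d:-3; rest ⊤}  OUT={d:-3, e:0; rest ⊤}
  B4:  IN={d:-3, e:0; rest ⊤}  OUT={b:-3, d:-3, e:-3; rest ⊤}
  B5:  IN={b:-3, d:-3, e:-3; rest ⊤}  OUT={b:-3, c:1, d:-3, e:-3; rest ⊤}
  B6:  IN={b:-3, c:1, d:-3, e:-3; rest ⊤}  OUT={b:-3, c:1, d:2, e:-3; rest ⊤}
  B7:  IN={b:-3, c:1, d:2, e:-3; rest ⊤}  OUT={a:-4, b:-3, c:1, d:2, e:-3; rest ⊤}
  B8:  IN={b:-3, c:1, e:-3; rest ⊤}  OUT={c:1, e:-3; rest ⊤}

Merge at B3: IN[B3] = OUT[B2] = {a: ⊤, b: ⊤, c: ⊤, d: -3, e: ⊤, f: ⊤}
Applying B3's transfer function to that IN value gives OUT[B3] (row B3 above).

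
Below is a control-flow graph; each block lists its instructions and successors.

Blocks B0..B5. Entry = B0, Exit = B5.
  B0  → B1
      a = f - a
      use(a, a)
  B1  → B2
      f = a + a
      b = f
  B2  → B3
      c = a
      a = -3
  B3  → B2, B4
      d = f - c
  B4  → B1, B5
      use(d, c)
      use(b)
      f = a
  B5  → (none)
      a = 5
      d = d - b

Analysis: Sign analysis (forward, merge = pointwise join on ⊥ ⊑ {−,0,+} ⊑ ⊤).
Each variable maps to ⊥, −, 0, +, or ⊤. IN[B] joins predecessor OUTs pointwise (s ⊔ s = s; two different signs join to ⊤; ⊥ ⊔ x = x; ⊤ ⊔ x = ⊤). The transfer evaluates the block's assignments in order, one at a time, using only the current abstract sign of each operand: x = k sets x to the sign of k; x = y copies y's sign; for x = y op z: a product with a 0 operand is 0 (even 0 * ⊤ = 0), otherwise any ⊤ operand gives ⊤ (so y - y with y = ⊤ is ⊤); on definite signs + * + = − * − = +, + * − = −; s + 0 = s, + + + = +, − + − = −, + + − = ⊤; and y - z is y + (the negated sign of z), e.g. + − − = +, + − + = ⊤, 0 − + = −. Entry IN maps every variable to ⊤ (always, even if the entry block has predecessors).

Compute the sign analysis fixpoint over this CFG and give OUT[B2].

Answer: {a: -, b: ⊤, c: ⊤, d: ⊤, e: ⊤, f: ⊤}

Working:
Per-block solution:
  B0:   IN=(all ⊤)   OUT=(all ⊤)
  B1:   IN=(all ⊤)   OUT=(all ⊤)
  B2:   IN=(all ⊤)   OUT={a:-; rest ⊤}
  B3:   IN={a:-; rest ⊤}   OUT={a:-; rest ⊤}
  B4:   IN={a:-; rest ⊤}   OUT={a:-, f:-; rest ⊤}
  B5:   IN={a:-, f:-; rest ⊤}   OUT={a:+, f:-; rest ⊤}

Merge at B2: IN[B2] = OUT[B1] ⊔ OUT[B3] = {a: ⊤, b: ⊤, c: ⊤, d: ⊤, e: ⊤, f: ⊤}
Applying B2's transfer function to that IN value gives OUT[B2] (row B2 above).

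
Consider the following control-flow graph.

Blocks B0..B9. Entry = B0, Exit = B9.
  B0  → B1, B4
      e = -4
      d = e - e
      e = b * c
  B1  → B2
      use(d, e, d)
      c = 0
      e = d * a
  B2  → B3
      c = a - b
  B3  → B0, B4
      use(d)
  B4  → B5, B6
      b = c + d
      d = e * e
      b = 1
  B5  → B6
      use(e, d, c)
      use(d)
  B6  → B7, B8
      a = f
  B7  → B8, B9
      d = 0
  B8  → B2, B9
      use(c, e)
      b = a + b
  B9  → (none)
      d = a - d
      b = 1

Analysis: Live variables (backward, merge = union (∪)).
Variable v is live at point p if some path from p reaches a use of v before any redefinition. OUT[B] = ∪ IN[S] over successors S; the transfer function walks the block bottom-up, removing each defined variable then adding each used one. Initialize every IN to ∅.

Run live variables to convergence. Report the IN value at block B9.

Answer: {a, d}

Working:
Per-block solution:
  B0: | IN={a, b, c, f} | OUT={a, b, c, d, e, f}
  B1: | IN={a, b, d, e, f} | OUT={a, b, d, e, f}
  B2: | IN={a, b, d, e, f} | OUT={a, b, c, d, e, f}
  B3: | IN={a, b, c, d, e, f} | OUT={a, b, c, d, e, f}
  B4: | IN={c, d, e, f} | OUT={b, c, d, e, f}
  B5: | IN={b, c, d, e, f} | OUT={b, c, d, e, f}
  B6: | IN={b, c, d, e, f} | OUT={a, b, c, d, e, f}
  B7: | IN={a, b, c, e, f} | OUT={a, b, c, d, e, f}
  B8: | IN={a, b, c, d, e, f} | OUT={a, b, d, e, f}
  B9: | IN={a, d} | OUT={}

B9 is the boundary node: OUT[B9] = {}
Applying B9's transfer function to that OUT value gives IN[B9] (row B9 above).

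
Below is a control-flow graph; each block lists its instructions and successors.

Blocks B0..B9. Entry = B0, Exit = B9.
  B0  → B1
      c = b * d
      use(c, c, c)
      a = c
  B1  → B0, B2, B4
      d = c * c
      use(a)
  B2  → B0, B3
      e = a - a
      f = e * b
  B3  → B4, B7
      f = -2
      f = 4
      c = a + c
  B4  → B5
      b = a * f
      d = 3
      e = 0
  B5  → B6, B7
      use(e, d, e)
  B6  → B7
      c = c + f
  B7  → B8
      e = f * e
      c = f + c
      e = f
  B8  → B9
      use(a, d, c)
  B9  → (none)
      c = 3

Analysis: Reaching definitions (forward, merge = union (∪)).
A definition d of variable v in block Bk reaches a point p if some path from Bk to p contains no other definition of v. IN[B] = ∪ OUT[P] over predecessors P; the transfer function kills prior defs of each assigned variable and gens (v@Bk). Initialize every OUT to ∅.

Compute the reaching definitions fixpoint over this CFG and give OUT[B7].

Answer: {a@B0, b@B4, c@B7, d@B1, d@B4, e@B7, f@B2, f@B3}

Derivation:
Fixpoint table:
  B0:  IN={a@B0, c@B0, d@B1, e@B2, f@B2}  OUT={a@B0, c@B0, d@B1, e@B2, f@B2}
  B1:  IN={a@B0, c@B0, d@B1, e@B2, f@B2}  OUT={a@B0, c@B0, d@B1, e@B2, f@B2}
  B2:  IN={a@B0, c@B0, d@B1, e@B2, f@B2}  OUT={a@B0, c@B0, d@B1, e@B2, f@B2}
  B3:  IN={a@B0, c@B0, d@B1, e@B2, f@B2}  OUT={a@B0, c@B3, d@B1, e@B2, f@B3}
  B4:  IN={a@B0, c@B0, c@B3, d@B1, e@B2, f@B2, f@B3}  OUT={a@B0, b@B4, c@B0, c@B3, d@B4, e@B4, f@B2, f@B3}
  B5:  IN={a@B0, b@B4, c@B0, c@B3, d@B4, e@B4, f@B2, f@B3}  OUT={a@B0, b@B4, c@B0, c@B3, d@B4, e@B4, f@B2, f@B3}
  B6:  IN={a@B0, b@B4, c@B0, c@B3, d@B4, e@B4, f@B2, f@B3}  OUT={a@B0, b@B4, c@B6, d@B4, e@B4, f@B2, f@B3}
  B7:  IN={a@B0, b@B4, c@B0, c@B3, c@B6, d@B1, d@B4, e@B2, e@B4, f@B2, f@B3}  OUT={a@B0, b@B4, c@B7, d@B1, d@B4, e@B7, f@B2, f@B3}
  B8:  IN={a@B0, b@B4, c@B7, d@B1, d@B4, e@B7, f@B2, f@B3}  OUT={a@B0, b@B4, c@B7, d@B1, d@B4, e@B7, f@B2, f@B3}
  B9:  IN={a@B0, b@B4, c@B7, d@B1, d@B4, e@B7, f@B2, f@B3}  OUT={a@B0, b@B4, c@B9, d@B1, d@B4, e@B7, f@B2, f@B3}

Merge at B7: IN[B7] = OUT[B3] ⊔ OUT[B5] ⊔ OUT[B6] = {a@B0, b@B4, c@B0, c@B3, c@B6, d@B1, d@B4, e@B2, e@B4, f@B2, f@B3}
Applying B7's transfer function to that IN value gives OUT[B7] (row B7 above).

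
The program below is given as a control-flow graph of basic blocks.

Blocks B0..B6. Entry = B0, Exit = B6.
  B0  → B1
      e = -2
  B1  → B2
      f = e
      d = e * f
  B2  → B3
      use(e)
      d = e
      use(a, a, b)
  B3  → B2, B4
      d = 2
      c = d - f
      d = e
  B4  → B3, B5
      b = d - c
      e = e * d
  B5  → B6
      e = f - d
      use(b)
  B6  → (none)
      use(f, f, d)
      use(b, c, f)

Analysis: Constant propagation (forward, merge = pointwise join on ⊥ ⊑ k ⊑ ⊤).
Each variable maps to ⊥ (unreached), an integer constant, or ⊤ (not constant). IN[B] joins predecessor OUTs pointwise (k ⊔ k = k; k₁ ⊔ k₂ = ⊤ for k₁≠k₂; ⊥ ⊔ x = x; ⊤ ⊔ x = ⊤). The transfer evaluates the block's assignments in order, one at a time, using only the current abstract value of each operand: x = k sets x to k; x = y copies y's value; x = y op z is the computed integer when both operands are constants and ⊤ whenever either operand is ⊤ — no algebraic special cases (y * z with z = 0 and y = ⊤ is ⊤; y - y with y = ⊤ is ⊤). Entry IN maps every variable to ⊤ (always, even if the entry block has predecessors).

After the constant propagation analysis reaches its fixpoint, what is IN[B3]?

Answer: {a: ⊤, b: ⊤, c: ⊤, d: ⊤, e: ⊤, f: -2}

Working:
Converged values:
  B0:   IN=(all ⊤)   OUT={e:-2; rest ⊤}
  B1:   IN={e:-2; rest ⊤}   OUT={d:4, e:-2, f:-2; rest ⊤}
  B2:   IN={f:-2; rest ⊤}   OUT={f:-2; rest ⊤}
  B3:   IN={f:-2; rest ⊤}   OUT={c:4, f:-2; rest ⊤}
  B4:   IN={c:4, f:-2; rest ⊤}   OUT={c:4, f:-2; rest ⊤}
  B5:   IN={c:4, f:-2; rest ⊤}   OUT={c:4, f:-2; rest ⊤}
  B6:   IN={c:4, f:-2; rest ⊤}   OUT={c:4, f:-2; rest ⊤}

Merge at B3: IN[B3] = OUT[B2] ⊔ OUT[B4] = {a: ⊤, b: ⊤, c: ⊤, d: ⊤, e: ⊤, f: -2}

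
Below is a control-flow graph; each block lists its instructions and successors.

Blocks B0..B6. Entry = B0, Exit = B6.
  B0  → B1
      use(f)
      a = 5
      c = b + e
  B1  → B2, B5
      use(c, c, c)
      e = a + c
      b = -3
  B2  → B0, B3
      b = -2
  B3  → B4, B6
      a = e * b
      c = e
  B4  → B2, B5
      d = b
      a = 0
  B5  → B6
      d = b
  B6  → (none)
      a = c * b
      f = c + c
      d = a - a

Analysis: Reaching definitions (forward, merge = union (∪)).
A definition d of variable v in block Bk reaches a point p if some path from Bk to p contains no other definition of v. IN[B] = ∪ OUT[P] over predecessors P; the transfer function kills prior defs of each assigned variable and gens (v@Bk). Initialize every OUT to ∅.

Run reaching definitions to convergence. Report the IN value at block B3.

Answer: {a@B0, a@B4, b@B2, c@B0, c@B3, d@B4, e@B1}

Derivation:
Converged values:
  B0:  IN={a@B0, a@B4, b@B2, c@B0, c@B3, d@B4, e@B1}  OUT={a@B0, b@B2, c@B0, d@B4, e@B1}
  B1:  IN={a@B0, b@B2, c@B0, d@B4, e@B1}  OUT={a@B0, b@B1, c@B0, d@B4, e@B1}
  B2:  IN={a@B0, a@B4, b@B1, b@B2, c@B0, c@B3, d@B4, e@B1}  OUT={a@B0, a@B4, b@B2, c@B0, c@B3, d@B4, e@B1}
  B3:  IN={a@B0, a@B4, b@B2, c@B0, c@B3, d@B4, e@B1}  OUT={a@B3, b@B2, c@B3, d@B4, e@B1}
  B4:  IN={a@B3, b@B2, c@B3, d@B4, e@B1}  OUT={a@B4, b@B2, c@B3, d@B4, e@B1}
  B5:  IN={a@B0, a@B4, b@B1, b@B2, c@B0, c@B3, d@B4, e@B1}  OUT={a@B0, a@B4, b@B1, b@B2, c@B0, c@B3, d@B5, e@B1}
  B6:  IN={a@B0, a@B3, a@B4, b@B1, b@B2, c@B0, c@B3, d@B4, d@B5, e@B1}  OUT={a@B6, b@B1, b@B2, c@B0, c@B3, d@B6, e@B1, f@B6}

Merge at B3: IN[B3] = OUT[B2] = {a@B0, a@B4, b@B2, c@B0, c@B3, d@B4, e@B1}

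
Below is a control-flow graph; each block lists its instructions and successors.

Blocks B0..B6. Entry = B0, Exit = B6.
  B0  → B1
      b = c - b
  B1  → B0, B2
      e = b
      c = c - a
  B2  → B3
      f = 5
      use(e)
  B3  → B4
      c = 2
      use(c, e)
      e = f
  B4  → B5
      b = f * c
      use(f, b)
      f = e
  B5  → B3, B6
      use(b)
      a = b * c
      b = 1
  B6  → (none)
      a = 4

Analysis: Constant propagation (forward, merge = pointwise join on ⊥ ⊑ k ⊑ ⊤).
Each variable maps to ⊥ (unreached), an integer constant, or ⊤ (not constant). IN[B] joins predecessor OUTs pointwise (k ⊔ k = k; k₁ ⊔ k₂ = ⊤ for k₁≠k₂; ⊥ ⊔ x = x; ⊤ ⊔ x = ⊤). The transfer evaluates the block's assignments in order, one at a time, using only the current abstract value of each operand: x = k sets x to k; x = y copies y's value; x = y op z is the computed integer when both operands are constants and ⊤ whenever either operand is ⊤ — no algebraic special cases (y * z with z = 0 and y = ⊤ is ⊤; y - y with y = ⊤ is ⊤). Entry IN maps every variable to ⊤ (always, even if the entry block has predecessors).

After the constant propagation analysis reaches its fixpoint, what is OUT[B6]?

Answer: {a: 4, b: 1, c: 2, d: ⊤, e: 5, f: 5}

Trace:
Per-block solution:
  B0:   IN=(all ⊤)   OUT=(all ⊤)
  B1:   IN=(all ⊤)   OUT=(all ⊤)
  B2:   IN=(all ⊤)   OUT={f:5; rest ⊤}
  B3:   IN={f:5; rest ⊤}   OUT={c:2, e:5, f:5; rest ⊤}
  B4:   IN={c:2, e:5, f:5; rest ⊤}   OUT={b:10, c:2, e:5, f:5; rest ⊤}
  B5:   IN={b:10, c:2, e:5, f:5; rest ⊤}   OUT={a:20, b:1, c:2, e:5, f:5; rest ⊤}
  B6:   IN={a:20, b:1, c:2, e:5, f:5; rest ⊤}   OUT={a:4, b:1, c:2, e:5, f:5; rest ⊤}

Merge at B6: IN[B6] = OUT[B5] = {a: 20, b: 1, c: 2, d: ⊤, e: 5, f: 5}
Applying B6's transfer function to that IN value gives OUT[B6] (row B6 above).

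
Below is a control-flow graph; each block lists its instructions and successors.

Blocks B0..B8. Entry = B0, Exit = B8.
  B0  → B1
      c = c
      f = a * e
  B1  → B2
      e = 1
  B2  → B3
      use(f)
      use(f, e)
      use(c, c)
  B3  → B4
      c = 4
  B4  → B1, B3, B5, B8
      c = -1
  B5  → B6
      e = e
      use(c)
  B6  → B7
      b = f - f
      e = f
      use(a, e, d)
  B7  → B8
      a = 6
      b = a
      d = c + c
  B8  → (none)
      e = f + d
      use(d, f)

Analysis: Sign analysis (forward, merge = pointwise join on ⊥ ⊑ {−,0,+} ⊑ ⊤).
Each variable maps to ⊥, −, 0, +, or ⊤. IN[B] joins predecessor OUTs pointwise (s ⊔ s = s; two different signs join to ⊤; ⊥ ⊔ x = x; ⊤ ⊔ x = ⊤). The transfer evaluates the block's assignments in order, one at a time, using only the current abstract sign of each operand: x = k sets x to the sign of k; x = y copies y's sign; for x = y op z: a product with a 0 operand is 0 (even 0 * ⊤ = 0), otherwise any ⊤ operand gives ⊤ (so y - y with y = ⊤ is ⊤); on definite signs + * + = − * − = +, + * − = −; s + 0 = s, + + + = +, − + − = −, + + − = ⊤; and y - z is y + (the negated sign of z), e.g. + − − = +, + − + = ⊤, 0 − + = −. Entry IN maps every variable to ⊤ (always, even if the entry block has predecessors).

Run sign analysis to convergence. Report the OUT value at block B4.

Answer: {a: ⊤, b: ⊤, c: -, d: ⊤, e: +, f: ⊤}

Working:
Converged values:
  B0:  IN=(all ⊤)  OUT=(all ⊤)
  B1:  IN=(all ⊤)  OUT={e:+; rest ⊤}
  B2:  IN={e:+; rest ⊤}  OUT={e:+; rest ⊤}
  B3:  IN={e:+; rest ⊤}  OUT={c:+, e:+; rest ⊤}
  B4:  IN={c:+, e:+; rest ⊤}  OUT={c:-, e:+; rest ⊤}
  B5:  IN={c:-, e:+; rest ⊤}  OUT={c:-, e:+; rest ⊤}
  B6:  IN={c:-, e:+; rest ⊤}  OUT={c:-; rest ⊤}
  B7:  IN={c:-; rest ⊤}  OUT={a:+, b:+, c:-, d:-; rest ⊤}
  B8:  IN={c:-; rest ⊤}  OUT={c:-; rest ⊤}

Merge at B4: IN[B4] = OUT[B3] = {a: ⊤, b: ⊤, c: +, d: ⊤, e: +, f: ⊤}
Applying B4's transfer function to that IN value gives OUT[B4] (row B4 above).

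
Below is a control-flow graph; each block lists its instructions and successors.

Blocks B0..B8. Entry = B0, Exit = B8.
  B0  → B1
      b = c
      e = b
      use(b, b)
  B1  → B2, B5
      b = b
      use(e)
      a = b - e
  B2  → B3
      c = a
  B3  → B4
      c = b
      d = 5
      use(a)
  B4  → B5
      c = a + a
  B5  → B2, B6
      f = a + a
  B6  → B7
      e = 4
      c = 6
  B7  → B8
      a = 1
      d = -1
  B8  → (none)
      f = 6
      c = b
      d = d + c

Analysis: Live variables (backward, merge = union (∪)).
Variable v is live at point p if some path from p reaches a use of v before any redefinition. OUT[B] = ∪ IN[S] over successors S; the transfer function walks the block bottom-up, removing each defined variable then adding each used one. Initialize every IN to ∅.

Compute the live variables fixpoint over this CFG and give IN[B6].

Per-block solution:
  B0: | IN={c} | OUT={b, e}
  B1: | IN={b, e} | OUT={a, b}
  B2: | IN={a, b} | OUT={a, b}
  B3: | IN={a, b} | OUT={a, b}
  B4: | IN={a, b} | OUT={a, b}
  B5: | IN={a, b} | OUT={a, b}
  B6: | IN={b} | OUT={b}
  B7: | IN={b} | OUT={b, d}
  B8: | IN={b, d} | OUT={}

Merge at B6: OUT[B6] = IN[B7] = {b}
Applying B6's transfer function to that OUT value gives IN[B6] (row B6 above).

Answer: {b}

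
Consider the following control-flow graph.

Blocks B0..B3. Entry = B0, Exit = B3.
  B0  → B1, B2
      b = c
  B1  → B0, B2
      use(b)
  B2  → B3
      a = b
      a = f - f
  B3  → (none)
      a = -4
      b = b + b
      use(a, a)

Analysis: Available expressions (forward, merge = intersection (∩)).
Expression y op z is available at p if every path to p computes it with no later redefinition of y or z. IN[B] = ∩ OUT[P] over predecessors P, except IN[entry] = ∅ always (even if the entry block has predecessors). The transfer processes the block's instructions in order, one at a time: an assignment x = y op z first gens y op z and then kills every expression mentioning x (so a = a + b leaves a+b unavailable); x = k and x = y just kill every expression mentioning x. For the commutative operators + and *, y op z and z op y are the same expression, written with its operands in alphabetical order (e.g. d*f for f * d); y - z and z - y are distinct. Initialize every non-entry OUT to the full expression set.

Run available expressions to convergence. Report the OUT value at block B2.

Answer: {f-f}

Derivation:
Fixpoint table:
  B0:  IN={}  OUT={}
  B1:  IN={}  OUT={}
  B2:  IN={}  OUT={f-f}
  B3:  IN={f-f}  OUT={f-f}

Merge at B2: IN[B2] = OUT[B0] ∩ OUT[B1] = {}
Applying B2's transfer function to that IN value gives OUT[B2] (row B2 above).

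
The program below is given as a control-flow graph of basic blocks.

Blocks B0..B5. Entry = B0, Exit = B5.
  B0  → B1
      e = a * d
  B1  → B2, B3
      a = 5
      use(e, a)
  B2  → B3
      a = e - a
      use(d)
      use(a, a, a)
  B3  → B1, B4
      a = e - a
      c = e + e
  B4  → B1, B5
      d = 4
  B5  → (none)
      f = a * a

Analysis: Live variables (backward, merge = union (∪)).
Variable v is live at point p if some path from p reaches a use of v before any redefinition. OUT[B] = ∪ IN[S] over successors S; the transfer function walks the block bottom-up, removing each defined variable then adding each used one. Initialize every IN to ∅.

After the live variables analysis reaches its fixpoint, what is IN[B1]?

Per-block solution:
  B0:  IN={a, d}  OUT={d, e}
  B1:  IN={d, e}  OUT={a, d, e}
  B2:  IN={a, d, e}  OUT={a, d, e}
  B3:  IN={a, d, e}  OUT={a, d, e}
  B4:  IN={a, e}  OUT={a, d, e}
  B5:  IN={a}  OUT={}

Merge at B1: OUT[B1] = IN[B2] ⊔ IN[B3] = {a, d, e}
Applying B1's transfer function to that OUT value gives IN[B1] (row B1 above).

Answer: {d, e}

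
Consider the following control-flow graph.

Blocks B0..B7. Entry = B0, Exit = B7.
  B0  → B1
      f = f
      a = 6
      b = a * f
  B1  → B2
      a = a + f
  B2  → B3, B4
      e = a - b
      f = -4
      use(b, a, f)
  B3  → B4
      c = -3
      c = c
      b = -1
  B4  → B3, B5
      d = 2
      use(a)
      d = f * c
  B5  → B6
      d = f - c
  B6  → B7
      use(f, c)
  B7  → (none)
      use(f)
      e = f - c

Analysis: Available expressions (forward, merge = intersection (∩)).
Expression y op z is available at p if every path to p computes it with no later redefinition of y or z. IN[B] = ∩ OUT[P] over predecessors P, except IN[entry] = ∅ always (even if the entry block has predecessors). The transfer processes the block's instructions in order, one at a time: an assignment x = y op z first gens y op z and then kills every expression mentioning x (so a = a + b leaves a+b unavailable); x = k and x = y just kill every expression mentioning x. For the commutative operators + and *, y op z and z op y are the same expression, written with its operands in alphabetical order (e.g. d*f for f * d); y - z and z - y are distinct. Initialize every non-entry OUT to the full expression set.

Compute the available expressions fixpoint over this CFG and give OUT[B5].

Answer: {c*f, f-c}

Derivation:
Fixpoint table:
  B0:  IN={}  OUT={a*f}
  B1:  IN={a*f}  OUT={}
  B2:  IN={}  OUT={a-b}
  B3:  IN={}  OUT={}
  B4:  IN={}  OUT={c*f}
  B5:  IN={c*f}  OUT={c*f, f-c}
  B6:  IN={c*f, f-c}  OUT={c*f, f-c}
  B7:  IN={c*f, f-c}  OUT={c*f, f-c}

Merge at B5: IN[B5] = OUT[B4] = {c*f}
Applying B5's transfer function to that IN value gives OUT[B5] (row B5 above).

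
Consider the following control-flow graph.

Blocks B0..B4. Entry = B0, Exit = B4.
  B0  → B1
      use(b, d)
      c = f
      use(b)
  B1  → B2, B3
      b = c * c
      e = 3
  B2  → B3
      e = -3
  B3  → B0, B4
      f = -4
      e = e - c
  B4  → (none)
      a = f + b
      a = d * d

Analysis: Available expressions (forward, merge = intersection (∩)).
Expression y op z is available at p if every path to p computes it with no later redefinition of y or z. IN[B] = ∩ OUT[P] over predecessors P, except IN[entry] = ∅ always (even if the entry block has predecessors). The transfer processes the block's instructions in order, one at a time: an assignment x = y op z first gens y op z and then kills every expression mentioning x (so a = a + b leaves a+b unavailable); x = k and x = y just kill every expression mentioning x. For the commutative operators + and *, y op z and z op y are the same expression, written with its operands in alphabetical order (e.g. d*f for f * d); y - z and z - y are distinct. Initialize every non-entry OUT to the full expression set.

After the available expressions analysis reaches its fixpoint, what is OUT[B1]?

Fixpoint table:
  B0:   IN={}   OUT={}
  B1:   IN={}   OUT={c*c}
  B2:   IN={c*c}   OUT={c*c}
  B3:   IN={c*c}   OUT={c*c}
  B4:   IN={c*c}   OUT={b+f, c*c, d*d}

Merge at B1: IN[B1] = OUT[B0] = {}
Applying B1's transfer function to that IN value gives OUT[B1] (row B1 above).

Answer: {c*c}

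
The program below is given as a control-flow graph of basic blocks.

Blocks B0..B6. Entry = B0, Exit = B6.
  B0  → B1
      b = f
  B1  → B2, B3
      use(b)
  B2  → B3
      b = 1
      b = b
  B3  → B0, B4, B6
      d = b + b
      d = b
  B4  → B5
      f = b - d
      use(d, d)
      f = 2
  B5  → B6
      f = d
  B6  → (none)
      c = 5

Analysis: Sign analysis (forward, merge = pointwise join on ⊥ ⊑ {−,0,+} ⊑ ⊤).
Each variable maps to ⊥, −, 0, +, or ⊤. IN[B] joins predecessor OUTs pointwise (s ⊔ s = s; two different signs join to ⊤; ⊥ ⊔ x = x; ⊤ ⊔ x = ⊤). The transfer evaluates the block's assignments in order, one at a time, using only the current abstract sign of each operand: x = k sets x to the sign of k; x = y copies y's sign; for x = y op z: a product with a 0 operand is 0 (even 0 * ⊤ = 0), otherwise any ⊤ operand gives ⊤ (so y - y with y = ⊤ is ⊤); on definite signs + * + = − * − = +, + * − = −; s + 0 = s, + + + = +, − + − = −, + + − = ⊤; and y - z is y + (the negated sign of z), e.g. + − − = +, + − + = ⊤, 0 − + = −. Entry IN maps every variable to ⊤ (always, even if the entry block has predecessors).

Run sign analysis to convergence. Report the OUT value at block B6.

Answer: {a: ⊤, b: ⊤, c: +, d: ⊤, e: ⊤, f: ⊤}

Working:
Converged values:
  B0:   IN=(all ⊤)   OUT=(all ⊤)
  B1:   IN=(all ⊤)   OUT=(all ⊤)
  B2:   IN=(all ⊤)   OUT={b:+; rest ⊤}
  B3:   IN=(all ⊤)   OUT=(all ⊤)
  B4:   IN=(all ⊤)   OUT={f:+; rest ⊤}
  B5:   IN={f:+; rest ⊤}   OUT=(all ⊤)
  B6:   IN=(all ⊤)   OUT={c:+; rest ⊤}

Merge at B6: IN[B6] = OUT[B3] ⊔ OUT[B5] = {a: ⊤, b: ⊤, c: ⊤, d: ⊤, e: ⊤, f: ⊤}
Applying B6's transfer function to that IN value gives OUT[B6] (row B6 above).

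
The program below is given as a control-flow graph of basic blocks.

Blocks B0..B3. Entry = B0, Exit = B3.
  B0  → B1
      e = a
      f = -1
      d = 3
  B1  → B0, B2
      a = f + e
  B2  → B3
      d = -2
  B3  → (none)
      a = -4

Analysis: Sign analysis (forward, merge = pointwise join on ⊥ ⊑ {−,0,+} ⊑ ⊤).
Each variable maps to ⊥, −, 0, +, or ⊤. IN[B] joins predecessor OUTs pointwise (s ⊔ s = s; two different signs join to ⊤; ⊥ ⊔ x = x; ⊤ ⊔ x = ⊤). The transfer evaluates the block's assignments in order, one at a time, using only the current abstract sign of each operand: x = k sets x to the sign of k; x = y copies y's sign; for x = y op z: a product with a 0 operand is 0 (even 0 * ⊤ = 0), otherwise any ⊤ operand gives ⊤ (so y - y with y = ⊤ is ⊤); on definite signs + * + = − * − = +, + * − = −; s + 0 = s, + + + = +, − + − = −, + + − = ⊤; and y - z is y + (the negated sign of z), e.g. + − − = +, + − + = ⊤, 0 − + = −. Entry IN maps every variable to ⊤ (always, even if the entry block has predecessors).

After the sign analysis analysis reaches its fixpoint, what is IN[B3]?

Per-block solution:
  B0:  IN=(all ⊤)  OUT={d:+, f:-; rest ⊤}
  B1:  IN={d:+, f:-; rest ⊤}  OUT={d:+, f:-; rest ⊤}
  B2:  IN={d:+, f:-; rest ⊤}  OUT={d:-, f:-; rest ⊤}
  B3:  IN={d:-, f:-; rest ⊤}  OUT={a:-, d:-, f:-; rest ⊤}

Merge at B3: IN[B3] = OUT[B2] = {a: ⊤, b: ⊤, c: ⊤, d: -, e: ⊤, f: -}

Answer: {a: ⊤, b: ⊤, c: ⊤, d: -, e: ⊤, f: -}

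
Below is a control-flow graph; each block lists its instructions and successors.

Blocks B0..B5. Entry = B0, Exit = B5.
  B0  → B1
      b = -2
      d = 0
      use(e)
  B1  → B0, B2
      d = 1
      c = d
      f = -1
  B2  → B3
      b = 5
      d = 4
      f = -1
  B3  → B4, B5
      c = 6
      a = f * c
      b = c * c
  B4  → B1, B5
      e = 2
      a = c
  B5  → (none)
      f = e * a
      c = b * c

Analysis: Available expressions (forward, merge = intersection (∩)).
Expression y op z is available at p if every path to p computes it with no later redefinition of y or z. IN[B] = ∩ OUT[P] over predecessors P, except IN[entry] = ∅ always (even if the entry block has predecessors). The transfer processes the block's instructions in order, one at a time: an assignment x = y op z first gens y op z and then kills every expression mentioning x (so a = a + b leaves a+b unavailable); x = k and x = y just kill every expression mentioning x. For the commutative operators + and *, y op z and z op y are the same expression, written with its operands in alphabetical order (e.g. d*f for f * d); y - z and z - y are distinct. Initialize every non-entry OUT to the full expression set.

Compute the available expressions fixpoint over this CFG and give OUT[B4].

Answer: {c*c, c*f}

Derivation:
Per-block solution:
  B0: | IN={} | OUT={}
  B1: | IN={} | OUT={}
  B2: | IN={} | OUT={}
  B3: | IN={} | OUT={c*c, c*f}
  B4: | IN={c*c, c*f} | OUT={c*c, c*f}
  B5: | IN={c*c, c*f} | OUT={a*e}

Merge at B4: IN[B4] = OUT[B3] = {c*c, c*f}
Applying B4's transfer function to that IN value gives OUT[B4] (row B4 above).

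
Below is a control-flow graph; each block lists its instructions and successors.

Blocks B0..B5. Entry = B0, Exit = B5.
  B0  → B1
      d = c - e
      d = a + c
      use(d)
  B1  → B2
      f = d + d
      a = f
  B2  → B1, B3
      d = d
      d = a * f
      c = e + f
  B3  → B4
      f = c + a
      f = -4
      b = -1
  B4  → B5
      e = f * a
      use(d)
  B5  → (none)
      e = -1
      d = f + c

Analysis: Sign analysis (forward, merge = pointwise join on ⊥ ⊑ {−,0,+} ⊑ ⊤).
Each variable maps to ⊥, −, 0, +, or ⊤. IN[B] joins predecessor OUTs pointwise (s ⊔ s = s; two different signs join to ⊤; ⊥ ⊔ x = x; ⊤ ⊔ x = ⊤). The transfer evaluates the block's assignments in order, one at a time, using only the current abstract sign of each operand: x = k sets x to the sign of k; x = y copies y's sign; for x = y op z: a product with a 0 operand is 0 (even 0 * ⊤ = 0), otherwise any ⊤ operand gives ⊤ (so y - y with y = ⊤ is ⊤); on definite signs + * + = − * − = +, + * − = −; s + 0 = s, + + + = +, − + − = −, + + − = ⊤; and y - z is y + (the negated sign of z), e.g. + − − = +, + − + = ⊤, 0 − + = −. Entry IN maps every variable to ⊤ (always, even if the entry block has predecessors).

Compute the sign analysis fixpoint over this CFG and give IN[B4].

Fixpoint table:
  B0: | IN=(all ⊤) | OUT=(all ⊤)
  B1: | IN=(all ⊤) | OUT=(all ⊤)
  B2: | IN=(all ⊤) | OUT=(all ⊤)
  B3: | IN=(all ⊤) | OUT={b:-, f:-; rest ⊤}
  B4: | IN={b:-, f:-; rest ⊤} | OUT={b:-, f:-; rest ⊤}
  B5: | IN={b:-, f:-; rest ⊤} | OUT={b:-, e:-, f:-; rest ⊤}

Merge at B4: IN[B4] = OUT[B3] = {a: ⊤, b: -, c: ⊤, d: ⊤, e: ⊤, f: -}

Answer: {a: ⊤, b: -, c: ⊤, d: ⊤, e: ⊤, f: -}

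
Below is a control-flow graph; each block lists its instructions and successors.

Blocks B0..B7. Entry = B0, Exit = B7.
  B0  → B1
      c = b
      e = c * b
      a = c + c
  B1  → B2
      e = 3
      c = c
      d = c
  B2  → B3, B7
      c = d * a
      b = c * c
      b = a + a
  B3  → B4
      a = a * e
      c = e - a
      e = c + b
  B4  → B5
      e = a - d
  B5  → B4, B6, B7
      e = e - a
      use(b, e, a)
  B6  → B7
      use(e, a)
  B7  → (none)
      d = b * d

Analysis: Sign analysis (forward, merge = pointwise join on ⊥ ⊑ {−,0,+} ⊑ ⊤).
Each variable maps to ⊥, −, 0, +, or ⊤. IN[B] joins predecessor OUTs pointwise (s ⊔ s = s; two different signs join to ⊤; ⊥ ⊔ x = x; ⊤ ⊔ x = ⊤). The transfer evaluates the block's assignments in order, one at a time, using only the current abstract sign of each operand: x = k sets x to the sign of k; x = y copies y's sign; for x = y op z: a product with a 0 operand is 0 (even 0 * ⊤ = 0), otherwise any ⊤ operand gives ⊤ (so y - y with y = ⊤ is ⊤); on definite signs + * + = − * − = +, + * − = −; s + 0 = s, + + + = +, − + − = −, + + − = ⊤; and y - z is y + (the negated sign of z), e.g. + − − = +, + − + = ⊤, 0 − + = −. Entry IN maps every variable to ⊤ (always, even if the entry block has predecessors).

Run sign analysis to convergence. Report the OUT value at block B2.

Answer: {a: ⊤, b: ⊤, c: ⊤, d: ⊤, e: +, f: ⊤}

Derivation:
Fixpoint table:
  B0:   IN=(all ⊤)   OUT=(all ⊤)
  B1:   IN=(all ⊤)   OUT={e:+; rest ⊤}
  B2:   IN={e:+; rest ⊤}   OUT={e:+; rest ⊤}
  B3:   IN={e:+; rest ⊤}   OUT=(all ⊤)
  B4:   IN=(all ⊤)   OUT=(all ⊤)
  B5:   IN=(all ⊤)   OUT=(all ⊤)
  B6:   IN=(all ⊤)   OUT=(all ⊤)
  B7:   IN=(all ⊤)   OUT=(all ⊤)

Merge at B2: IN[B2] = OUT[B1] = {a: ⊤, b: ⊤, c: ⊤, d: ⊤, e: +, f: ⊤}
Applying B2's transfer function to that IN value gives OUT[B2] (row B2 above).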